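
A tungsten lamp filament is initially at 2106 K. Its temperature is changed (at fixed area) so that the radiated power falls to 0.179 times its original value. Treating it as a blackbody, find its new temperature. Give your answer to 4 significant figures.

P ∝ T⁴, so T₂/T₁ = (P₂/P₁)^(1/4) = (0.179)^(1/4) = 0.650449.
T₂ = 2106 × 0.650449 = 1370 K.

T₂ ≈ 1370 K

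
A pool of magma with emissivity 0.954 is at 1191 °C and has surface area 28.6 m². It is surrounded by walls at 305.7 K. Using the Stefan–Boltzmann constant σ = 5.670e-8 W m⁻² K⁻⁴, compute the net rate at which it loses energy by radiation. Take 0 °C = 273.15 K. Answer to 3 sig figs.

T = 1191 °C + 273.15 = 1464.15 K.
Area A = 28.6 m².
Net radiated power P_net = εσA(T⁴ − T₀⁴) = 0.954×5.670×10⁻⁸×28.6×(1464.15⁴ − 305.7⁴).
T⁴ − T₀⁴ = 4.59560×10¹² − 8.73337×10⁹ = 4.58687×10¹² K⁴, so P_net = 7.10×10⁶ W.

Net loss ≈ 7.10×10⁶ W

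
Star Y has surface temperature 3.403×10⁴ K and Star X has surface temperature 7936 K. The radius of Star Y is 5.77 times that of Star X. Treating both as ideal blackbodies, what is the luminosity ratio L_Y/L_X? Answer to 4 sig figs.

L_Y/L_X ≈ 1.126×10⁴

L ∝ R²T⁴, so L_Y/L_X = (R_Y/R_X)²(T_Y/T_X)⁴ = (5.77)² × (3.403×10⁴/7936)⁴ = 33.2929 × 338.097 = 1.126×10⁴.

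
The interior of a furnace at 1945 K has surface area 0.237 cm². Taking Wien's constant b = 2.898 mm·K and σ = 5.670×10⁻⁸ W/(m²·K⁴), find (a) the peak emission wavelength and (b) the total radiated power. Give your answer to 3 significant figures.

λ_max ≈ 1.49×10³ nm; P ≈ 19.2 W

(a) λ_max = b/T = 2.898×10⁻³/1945 = 1.490×10⁻⁶ m = 1.49×10³ nm.
Area A = 0.237 cm² = 2.37×10⁻⁵ m².
(b) P = σAT⁴ = 5.670×10⁻⁸×2.37×10⁻⁵×(1945)⁴ = 19.2 W.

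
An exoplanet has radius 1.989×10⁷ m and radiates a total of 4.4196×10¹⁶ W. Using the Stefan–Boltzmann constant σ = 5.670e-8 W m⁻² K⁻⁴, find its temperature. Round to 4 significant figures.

Surface area A = 4πR² = 4π(1.989×10⁷ m)² = 4.97141×10¹⁵ m².
P = σAT⁴ ⇒ T = (P/(σA))^(1/4) = (4.4196×10¹⁶/(5.670×10⁻⁸×4.97141×10¹⁵))^(1/4) = 111.9 K.

T ≈ 111.9 K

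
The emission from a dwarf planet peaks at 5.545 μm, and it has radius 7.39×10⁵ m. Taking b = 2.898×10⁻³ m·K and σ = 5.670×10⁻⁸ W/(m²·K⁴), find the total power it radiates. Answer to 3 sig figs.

Wien's law: T = b/λ_max = 2.898×10⁻³/5.545×10⁻⁶ = 522.633 K.
Surface area A = 4πR² = 4π(7.39×10⁵ m)² = 6.86276×10¹² m².
Then P = σAT⁴ = 5.670×10⁻⁸×6.86276×10¹²×(522.633)⁴ = 2.90×10¹⁶ W.

P ≈ 2.90×10¹⁶ W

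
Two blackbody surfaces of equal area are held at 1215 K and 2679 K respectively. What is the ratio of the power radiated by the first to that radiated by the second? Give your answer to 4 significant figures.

With equal areas, P₁/P₂ = (T₁/T₂)⁴ = (1215/2679)⁴ = 0.04231.

P₁/P₂ ≈ 0.04231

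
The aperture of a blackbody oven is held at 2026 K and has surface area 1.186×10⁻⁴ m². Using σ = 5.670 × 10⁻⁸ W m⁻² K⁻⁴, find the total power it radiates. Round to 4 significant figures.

P ≈ 113.3 W

Area A = 1.186×10⁻⁴ m².
P = σAT⁴ = 5.670×10⁻⁸ × 1.186×10⁻⁴ × (2026)⁴ = 113.3 W.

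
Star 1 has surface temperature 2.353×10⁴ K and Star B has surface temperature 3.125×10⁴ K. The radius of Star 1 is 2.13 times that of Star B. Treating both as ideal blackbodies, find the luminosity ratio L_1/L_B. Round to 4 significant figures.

L ∝ R²T⁴, so L_1/L_B = (R_1/R_B)²(T_1/T_B)⁴ = (2.13)² × (2.353×10⁴/3.125×10⁴)⁴ = 4.5369 × 0.321431 = 1.458.

L_1/L_B ≈ 1.458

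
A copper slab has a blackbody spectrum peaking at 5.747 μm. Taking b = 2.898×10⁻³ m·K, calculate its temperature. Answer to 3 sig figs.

T ≈ 504 K

Wien's law gives T = b/λ_max = (2.898×10⁻³ m·K)/(5.747×10⁻⁶ m) = 504 K.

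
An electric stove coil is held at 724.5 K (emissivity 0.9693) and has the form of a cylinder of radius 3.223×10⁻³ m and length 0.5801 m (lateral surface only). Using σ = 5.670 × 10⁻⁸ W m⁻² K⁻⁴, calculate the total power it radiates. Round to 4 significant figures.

Lateral area A = 2πrL = 2π×3.223×10⁻³×0.5801 = 0.0117474 m².
P = εσAT⁴ = 0.9693 × 5.670×10⁻⁸ × 0.0117474 × (724.5)⁴ = 177.9 W.

P ≈ 177.9 W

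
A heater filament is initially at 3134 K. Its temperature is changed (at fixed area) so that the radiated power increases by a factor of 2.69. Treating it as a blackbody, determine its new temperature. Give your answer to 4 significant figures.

P ∝ T⁴, so T₂/T₁ = (P₂/P₁)^(1/4) = (2.69)^(1/4) = 1.28067.
T₂ = 3134 × 1.28067 = 4014 K.

T₂ ≈ 4014 K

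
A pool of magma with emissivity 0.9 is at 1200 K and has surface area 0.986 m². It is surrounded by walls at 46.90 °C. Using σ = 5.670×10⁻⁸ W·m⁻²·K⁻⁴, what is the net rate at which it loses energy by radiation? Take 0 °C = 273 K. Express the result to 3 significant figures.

Surroundings: T = 46.90 °C + 273 = 319.90 K.
Area A = 0.986 m².
Net radiated power P_net = εσA(T⁴ − T₀⁴) = 0.9×5.670×10⁻⁸×0.986×(1200⁴ − 319.90⁴).
T⁴ − T₀⁴ = 2.07360×10¹² − 1.04727×10¹⁰ = 2.06313×10¹² K⁴, so P_net = 1.04×10⁵ W.

Net loss ≈ 1.04×10⁵ W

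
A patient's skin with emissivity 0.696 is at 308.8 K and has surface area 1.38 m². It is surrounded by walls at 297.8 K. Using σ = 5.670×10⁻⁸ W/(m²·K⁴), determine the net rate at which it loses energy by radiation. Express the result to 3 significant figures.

Net loss ≈ 66.9 W

Area A = 1.38 m².
Net radiated power P_net = εσA(T⁴ − T₀⁴) = 0.696×5.670×10⁻⁸×1.38×(308.8⁴ − 297.8⁴).
T⁴ − T₀⁴ = 9.09304×10⁹ − 7.86500×10⁹ = 1.22804×10⁹ K⁴, so P_net = 66.9 W.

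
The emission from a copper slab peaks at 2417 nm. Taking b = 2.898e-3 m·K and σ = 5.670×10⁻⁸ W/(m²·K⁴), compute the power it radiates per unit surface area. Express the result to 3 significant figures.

Wien's law: T = b/λ_max = 2.898×10⁻³/2.417×10⁻⁶ = 1199.01 K.
Then I = σT⁴ = 5.670×10⁻⁸×(1199.01)⁴ = 1.17×10⁵ W/m².

I ≈ 1.17×10⁵ W/m²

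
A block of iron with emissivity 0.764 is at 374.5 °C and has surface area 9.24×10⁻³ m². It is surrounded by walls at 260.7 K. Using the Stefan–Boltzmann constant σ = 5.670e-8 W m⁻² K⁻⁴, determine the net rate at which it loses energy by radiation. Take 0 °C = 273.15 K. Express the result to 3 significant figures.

Net loss ≈ 68.6 W

T = 374.5 °C + 273.15 = 647.65 K.
Area A = 9.24×10⁻³ m².
Net radiated power P_net = εσA(T⁴ − T₀⁴) = 0.764×5.670×10⁻⁸×9.24×10⁻³×(647.65⁴ − 260.7⁴).
T⁴ − T₀⁴ = 1.75939×10¹¹ − 4.61917×10⁹ = 1.71320×10¹¹ K⁴, so P_net = 68.6 W.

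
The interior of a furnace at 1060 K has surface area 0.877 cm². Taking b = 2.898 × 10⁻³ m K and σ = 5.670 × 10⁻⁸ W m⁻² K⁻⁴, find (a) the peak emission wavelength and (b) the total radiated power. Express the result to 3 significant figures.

λ_max ≈ 2.73 μm; P ≈ 6.28 W

(a) λ_max = b/T = 2.898×10⁻³/1060 = 2.734×10⁻⁶ m = 2.73 μm.
Area A = 0.877 cm² = 8.77×10⁻⁵ m².
(b) P = σAT⁴ = 5.670×10⁻⁸×8.77×10⁻⁵×(1060)⁴ = 6.28 W.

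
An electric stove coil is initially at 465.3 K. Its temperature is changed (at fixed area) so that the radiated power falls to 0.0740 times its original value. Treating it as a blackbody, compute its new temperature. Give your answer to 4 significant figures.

P ∝ T⁴, so T₂/T₁ = (P₂/P₁)^(1/4) = (0.0740)^(1/4) = 0.521564.
T₂ = 465.3 × 0.521564 = 242.7 K.

T₂ ≈ 242.7 K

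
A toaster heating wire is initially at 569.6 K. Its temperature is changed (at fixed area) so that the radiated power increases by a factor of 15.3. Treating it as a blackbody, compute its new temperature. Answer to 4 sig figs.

P ∝ T⁴, so T₂/T₁ = (P₂/P₁)^(1/4) = (15.3)^(1/4) = 1.97776.
T₂ = 569.6 × 1.97776 = 1127 K.

T₂ ≈ 1127 K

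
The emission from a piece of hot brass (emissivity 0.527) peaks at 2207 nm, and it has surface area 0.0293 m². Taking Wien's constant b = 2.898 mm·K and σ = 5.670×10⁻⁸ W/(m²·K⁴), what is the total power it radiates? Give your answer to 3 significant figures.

P ≈ 2.60×10³ W

Wien's law: T = b/λ_max = 2.898×10⁻³/2.207×10⁻⁶ = 1313.09 K.
Area A = 0.0293 m².
Then P = εσAT⁴ = 0.527×5.670×10⁻⁸×0.0293×(1313.09)⁴ = 2.60×10³ W.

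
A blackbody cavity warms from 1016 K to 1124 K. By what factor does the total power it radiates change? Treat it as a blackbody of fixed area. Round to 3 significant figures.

P₂/P₁ ≈ 1.50

P ∝ T⁴, so P₂/P₁ = (T₂/T₁)⁴ = (1124/1016)⁴ = (1.10630)⁴ = 1.50.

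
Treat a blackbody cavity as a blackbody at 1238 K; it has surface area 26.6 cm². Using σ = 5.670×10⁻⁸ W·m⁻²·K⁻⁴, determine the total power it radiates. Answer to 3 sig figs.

P ≈ 354 W

Area A = 26.6 cm² = 2.66×10⁻³ m².
P = σAT⁴ = 5.670×10⁻⁸ × 2.66×10⁻³ × (1238)⁴ = 354 W.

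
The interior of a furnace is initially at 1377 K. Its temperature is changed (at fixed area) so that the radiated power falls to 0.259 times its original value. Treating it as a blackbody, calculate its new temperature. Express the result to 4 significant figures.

P ∝ T⁴, so T₂/T₁ = (P₂/P₁)^(1/4) = (0.259)^(1/4) = 0.713387.
T₂ = 1377 × 0.713387 = 982.3 K.

T₂ ≈ 982.3 K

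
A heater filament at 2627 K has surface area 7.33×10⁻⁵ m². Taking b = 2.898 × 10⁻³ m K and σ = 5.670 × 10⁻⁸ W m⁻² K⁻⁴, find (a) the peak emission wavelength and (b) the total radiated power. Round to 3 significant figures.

λ_max ≈ 1.10 μm; P ≈ 198 W

(a) λ_max = b/T = 2.898×10⁻³/2627 = 1.103×10⁻⁶ m = 1.10 μm.
Area A = 7.33×10⁻⁵ m².
(b) P = σAT⁴ = 5.670×10⁻⁸×7.33×10⁻⁵×(2627)⁴ = 198 W.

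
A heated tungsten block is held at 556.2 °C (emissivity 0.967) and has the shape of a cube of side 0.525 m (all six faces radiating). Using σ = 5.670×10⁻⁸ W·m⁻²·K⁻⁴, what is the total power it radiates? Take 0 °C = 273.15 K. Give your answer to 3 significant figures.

T = 556.2 °C + 273.15 = 829.35 K.
Area A = 6s² = 6×(0.525 m)² = 1.65375 m².
P = εσAT⁴ = 0.967 × 5.670×10⁻⁸ × 1.65375 × (829.35)⁴ = 4.29×10⁴ W.

P ≈ 4.29×10⁴ W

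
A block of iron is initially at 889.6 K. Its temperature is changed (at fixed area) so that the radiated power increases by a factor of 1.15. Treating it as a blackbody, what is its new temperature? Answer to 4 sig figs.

P ∝ T⁴, so T₂/T₁ = (P₂/P₁)^(1/4) = (1.15)^(1/4) = 1.03556.
T₂ = 889.6 × 1.03556 = 921.2 K.

T₂ ≈ 921.2 K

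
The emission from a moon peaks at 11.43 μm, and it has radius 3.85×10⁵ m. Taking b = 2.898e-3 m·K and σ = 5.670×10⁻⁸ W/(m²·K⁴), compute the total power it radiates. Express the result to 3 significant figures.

P ≈ 4.36×10¹⁴ W

Wien's law: T = b/λ_max = 2.898×10⁻³/1.143×10⁻⁵ = 253.543 K.
Surface area A = 4πR² = 4π(3.85×10⁵ m)² = 1.86265×10¹² m².
Then P = σAT⁴ = 5.670×10⁻⁸×1.86265×10¹²×(253.543)⁴ = 4.36×10¹⁴ W.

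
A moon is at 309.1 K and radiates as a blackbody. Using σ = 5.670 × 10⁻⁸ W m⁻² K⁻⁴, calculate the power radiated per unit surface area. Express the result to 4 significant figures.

I ≈ 517.6 W/m²

Stefan–Boltzmann: I = σT⁴ = 5.670×10⁻⁸ × (309.1)⁴ = 517.6 W/m².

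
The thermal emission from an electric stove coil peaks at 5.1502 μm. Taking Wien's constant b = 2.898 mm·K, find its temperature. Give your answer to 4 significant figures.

Wien's law gives T = b/λ_max = (2.898×10⁻³ m·K)/(5.1502×10⁻⁶ m) = 562.7 K.

T ≈ 562.7 K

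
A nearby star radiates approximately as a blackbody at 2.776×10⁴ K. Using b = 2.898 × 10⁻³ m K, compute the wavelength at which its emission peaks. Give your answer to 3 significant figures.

Wien's displacement law: λ_max = b/T = (2.898×10⁻³ m·K)/(2.776×10⁴ K) = 1.044×10⁻⁷ m.
That is 104 nm, in the ultraviolet range.

λ_max ≈ 104 nm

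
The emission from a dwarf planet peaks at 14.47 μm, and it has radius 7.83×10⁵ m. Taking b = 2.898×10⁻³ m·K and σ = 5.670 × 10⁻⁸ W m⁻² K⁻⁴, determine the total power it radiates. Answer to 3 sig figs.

Wien's law: T = b/λ_max = 2.898×10⁻³/1.447×10⁻⁵ = 200.276 K.
Surface area A = 4πR² = 4π(7.83×10⁵ m)² = 7.70430×10¹² m².
Then P = σAT⁴ = 5.670×10⁻⁸×7.70430×10¹²×(200.276)⁴ = 7.03×10¹⁴ W.

P ≈ 7.03×10¹⁴ W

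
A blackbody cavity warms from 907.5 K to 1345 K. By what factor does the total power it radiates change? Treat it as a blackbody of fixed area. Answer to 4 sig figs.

P ∝ T⁴, so P₂/P₁ = (T₂/T₁)⁴ = (1345/907.5)⁴ = (1.48209)⁴ = 4.825.

P₂/P₁ ≈ 4.825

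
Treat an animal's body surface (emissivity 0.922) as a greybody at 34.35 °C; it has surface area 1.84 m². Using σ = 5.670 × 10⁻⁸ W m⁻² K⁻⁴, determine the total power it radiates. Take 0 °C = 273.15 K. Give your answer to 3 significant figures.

T = 34.35 °C + 273.15 = 307.50 K.
Area A = 1.84 m².
P = εσAT⁴ = 0.922 × 5.670×10⁻⁸ × 1.84 × (307.50)⁴ = 860 W.

P ≈ 860 W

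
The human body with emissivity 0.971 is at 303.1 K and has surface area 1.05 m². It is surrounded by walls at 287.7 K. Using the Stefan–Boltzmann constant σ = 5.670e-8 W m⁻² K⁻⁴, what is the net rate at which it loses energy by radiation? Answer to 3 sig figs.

Net loss ≈ 91.9 W

Area A = 1.05 m².
Net radiated power P_net = εσA(T⁴ − T₀⁴) = 0.971×5.670×10⁻⁸×1.05×(303.1⁴ − 287.7⁴).
T⁴ − T₀⁴ = 8.44003×10⁹ − 6.85109×10⁹ = 1.58894×10⁹ K⁴, so P_net = 91.9 W.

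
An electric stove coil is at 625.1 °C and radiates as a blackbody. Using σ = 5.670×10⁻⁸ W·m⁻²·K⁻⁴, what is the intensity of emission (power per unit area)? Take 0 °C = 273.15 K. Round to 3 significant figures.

T = 625.1 °C + 273.15 = 898.25 K.
Stefan–Boltzmann: I = σT⁴ = 5.670×10⁻⁸ × (898.25)⁴ = 3.69×10⁴ W/m².

I ≈ 3.69×10⁴ W/m²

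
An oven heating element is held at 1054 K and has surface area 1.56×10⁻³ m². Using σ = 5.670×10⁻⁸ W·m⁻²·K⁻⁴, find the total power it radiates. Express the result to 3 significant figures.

P ≈ 109 W

Area A = 1.56×10⁻³ m².
P = σAT⁴ = 5.670×10⁻⁸ × 1.56×10⁻³ × (1054)⁴ = 109 W.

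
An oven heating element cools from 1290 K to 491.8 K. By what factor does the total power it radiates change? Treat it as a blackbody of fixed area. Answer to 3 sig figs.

P₂/P₁ ≈ 0.0211

P ∝ T⁴, so P₂/P₁ = (T₂/T₁)⁴ = (491.8/1290)⁴ = (0.381240)⁴ = 0.0211.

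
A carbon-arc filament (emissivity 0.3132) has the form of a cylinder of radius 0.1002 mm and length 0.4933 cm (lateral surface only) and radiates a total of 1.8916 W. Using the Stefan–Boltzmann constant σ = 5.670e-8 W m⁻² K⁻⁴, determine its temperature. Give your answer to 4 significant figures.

T ≈ 2420 K

Lateral area A = 2πrL = 2π×1.002×10⁻⁴×4.933×10⁻³ = 3.10569×10⁻⁶ m².
P = εσAT⁴ ⇒ T = (P/(εσA))^(1/4) = (1.8916/(0.3132×5.670×10⁻⁸×3.10569×10⁻⁶))^(1/4) = 2420 K.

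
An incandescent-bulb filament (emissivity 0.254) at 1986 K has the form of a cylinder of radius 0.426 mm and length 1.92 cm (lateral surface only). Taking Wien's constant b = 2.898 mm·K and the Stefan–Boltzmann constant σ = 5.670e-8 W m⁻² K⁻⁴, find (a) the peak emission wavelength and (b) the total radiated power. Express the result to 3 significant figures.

(a) λ_max = b/T = 2.898×10⁻³/1986 = 1.459×10⁻⁶ m = 1.46×10³ nm.
Lateral area A = 2πrL = 2π×4.26×10⁻⁴×0.0192 = 5.13914×10⁻⁵ m².
(b) P = εσAT⁴ = 0.254×5.670×10⁻⁸×5.13914×10⁻⁵×(1986)⁴ = 11.5 W.

λ_max ≈ 1.46×10³ nm; P ≈ 11.5 W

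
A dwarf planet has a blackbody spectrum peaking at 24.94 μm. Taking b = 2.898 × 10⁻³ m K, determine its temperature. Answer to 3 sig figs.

T ≈ 116 K

Wien's law gives T = b/λ_max = (2.898×10⁻³ m·K)/(2.494×10⁻⁵ m) = 116 K.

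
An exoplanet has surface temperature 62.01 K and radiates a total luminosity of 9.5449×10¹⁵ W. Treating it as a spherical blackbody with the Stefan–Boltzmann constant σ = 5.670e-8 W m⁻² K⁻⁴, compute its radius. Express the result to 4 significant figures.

L = 4πR²σT⁴ ⇒ R = √(L/(4πσT⁴)).
σT⁴ = 0.838359 W/m², so R = √(9.5449×10¹⁵/(4π×0.838359)) = 3.010×10⁷ m.

R ≈ 3.010×10⁷ m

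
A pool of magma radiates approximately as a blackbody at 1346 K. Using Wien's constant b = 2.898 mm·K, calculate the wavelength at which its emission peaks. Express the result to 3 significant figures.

Wien's displacement law: λ_max = b/T = (2.898×10⁻³ m·K)/(1346 K) = 2.153×10⁻⁶ m.
That is 2.15×10³ nm, in the infrared range.

λ_max ≈ 2.15×10³ nm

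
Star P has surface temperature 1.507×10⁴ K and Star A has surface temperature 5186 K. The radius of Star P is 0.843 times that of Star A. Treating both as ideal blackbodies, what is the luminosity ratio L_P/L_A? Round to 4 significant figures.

L_P/L_A ≈ 50.67

L ∝ R²T⁴, so L_P/L_A = (R_P/R_A)²(T_P/T_A)⁴ = (0.843)² × (1.507×10⁴/5186)⁴ = 0.710649 × 71.3055 = 50.67.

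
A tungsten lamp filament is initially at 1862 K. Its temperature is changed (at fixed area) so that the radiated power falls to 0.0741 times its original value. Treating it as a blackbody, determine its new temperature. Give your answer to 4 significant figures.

P ∝ T⁴, so T₂/T₁ = (P₂/P₁)^(1/4) = (0.0741)^(1/4) = 0.521741.
T₂ = 1862 × 0.521741 = 971.5 K.

T₂ ≈ 971.5 K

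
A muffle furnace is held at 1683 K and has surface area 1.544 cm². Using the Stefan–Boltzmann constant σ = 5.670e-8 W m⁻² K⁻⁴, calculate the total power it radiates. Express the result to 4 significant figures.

P ≈ 70.24 W

Area A = 1.544 cm² = 1.544×10⁻⁴ m².
P = σAT⁴ = 5.670×10⁻⁸ × 1.544×10⁻⁴ × (1683)⁴ = 70.24 W.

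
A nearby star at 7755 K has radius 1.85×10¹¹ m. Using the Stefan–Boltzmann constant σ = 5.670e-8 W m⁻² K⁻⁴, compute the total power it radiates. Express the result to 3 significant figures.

Surface area A = 4πR² = 4π(1.85×10¹¹ m)² = 4.30084×10²³ m².
P = σAT⁴ = 5.670×10⁻⁸ × 4.30084×10²³ × (7755)⁴ = 8.82×10³¹ W.

P ≈ 8.82×10³¹ W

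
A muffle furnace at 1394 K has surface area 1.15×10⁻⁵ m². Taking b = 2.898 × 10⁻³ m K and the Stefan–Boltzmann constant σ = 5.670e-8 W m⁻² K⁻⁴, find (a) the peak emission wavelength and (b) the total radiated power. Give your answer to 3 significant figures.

λ_max ≈ 2.08 μm; P ≈ 2.46 W

(a) λ_max = b/T = 2.898×10⁻³/1394 = 2.079×10⁻⁶ m = 2.08 μm.
Area A = 1.15×10⁻⁵ m².
(b) P = σAT⁴ = 5.670×10⁻⁸×1.15×10⁻⁵×(1394)⁴ = 2.46 W.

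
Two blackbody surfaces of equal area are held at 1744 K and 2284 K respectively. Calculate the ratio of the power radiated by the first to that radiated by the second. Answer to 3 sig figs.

With equal areas, P₁/P₂ = (T₁/T₂)⁴ = (1744/2284)⁴ = 0.340.

P₁/P₂ ≈ 0.340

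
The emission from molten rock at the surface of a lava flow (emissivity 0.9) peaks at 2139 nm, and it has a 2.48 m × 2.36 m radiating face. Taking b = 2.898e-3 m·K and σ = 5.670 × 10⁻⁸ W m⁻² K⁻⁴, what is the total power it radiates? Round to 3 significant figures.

P ≈ 1.01×10⁶ W

Wien's law: T = b/λ_max = 2.898×10⁻³/2.139×10⁻⁶ = 1354.84 K.
Area A = 2.48 × 2.36 = 5.8528 m².
Then P = εσAT⁴ = 0.9×5.670×10⁻⁸×5.8528×(1354.84)⁴ = 1.01×10⁶ W.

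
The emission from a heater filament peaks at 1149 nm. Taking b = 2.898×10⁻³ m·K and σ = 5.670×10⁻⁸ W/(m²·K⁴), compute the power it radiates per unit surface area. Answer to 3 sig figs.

Wien's law: T = b/λ_max = 2.898×10⁻³/1.149×10⁻⁶ = 2522.19 K.
Then I = σT⁴ = 5.670×10⁻⁸×(2522.19)⁴ = 2.29×10⁶ W/m².

I ≈ 2.29×10⁶ W/m²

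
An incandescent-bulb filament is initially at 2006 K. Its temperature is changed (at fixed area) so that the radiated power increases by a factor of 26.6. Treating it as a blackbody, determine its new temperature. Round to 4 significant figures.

T₂ ≈ 4556 K

P ∝ T⁴, so T₂/T₁ = (P₂/P₁)^(1/4) = (26.6)^(1/4) = 2.27102.
T₂ = 2006 × 2.27102 = 4556 K.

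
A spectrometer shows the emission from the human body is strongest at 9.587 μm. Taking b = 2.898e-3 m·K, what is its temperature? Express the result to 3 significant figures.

T ≈ 302 K

Wien's law gives T = b/λ_max = (2.898×10⁻³ m·K)/(9.587×10⁻⁶ m) = 302 K.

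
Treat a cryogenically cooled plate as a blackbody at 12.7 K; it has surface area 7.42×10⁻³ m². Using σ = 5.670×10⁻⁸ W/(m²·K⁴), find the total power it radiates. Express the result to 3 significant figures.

P ≈ 1.09×10⁻⁵ W

Area A = 7.42×10⁻³ m².
P = σAT⁴ = 5.670×10⁻⁸ × 7.42×10⁻³ × (12.7)⁴ = 1.09×10⁻⁵ W.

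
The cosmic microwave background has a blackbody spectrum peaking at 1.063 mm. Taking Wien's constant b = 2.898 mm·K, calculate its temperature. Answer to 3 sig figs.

Wien's law gives T = b/λ_max = (2.898×10⁻³ m·K)/(1.063×10⁻³ m) = 2.73 K.

T ≈ 2.73 K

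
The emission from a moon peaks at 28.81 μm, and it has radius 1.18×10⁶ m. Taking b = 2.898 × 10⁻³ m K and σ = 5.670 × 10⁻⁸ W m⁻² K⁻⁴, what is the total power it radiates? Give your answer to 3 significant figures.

Wien's law: T = b/λ_max = 2.898×10⁻³/2.881×10⁻⁵ = 100.590 K.
Surface area A = 4πR² = 4π(1.18×10⁶ m)² = 1.74974×10¹³ m².
Then P = σAT⁴ = 5.670×10⁻⁸×1.74974×10¹³×(100.590)⁴ = 1.02×10¹⁴ W.

P ≈ 1.02×10¹⁴ W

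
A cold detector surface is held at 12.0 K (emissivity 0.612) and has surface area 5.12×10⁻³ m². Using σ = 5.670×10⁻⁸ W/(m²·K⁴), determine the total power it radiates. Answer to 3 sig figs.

P ≈ 3.68×10⁻⁶ W

Area A = 5.12×10⁻³ m².
P = εσAT⁴ = 0.612 × 5.670×10⁻⁸ × 5.12×10⁻³ × (12.0)⁴ = 3.68×10⁻⁶ W.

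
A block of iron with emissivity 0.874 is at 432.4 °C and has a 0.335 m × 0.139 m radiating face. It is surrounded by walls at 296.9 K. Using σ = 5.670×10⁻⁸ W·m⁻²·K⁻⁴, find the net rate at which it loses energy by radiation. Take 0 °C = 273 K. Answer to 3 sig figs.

Net loss ≈ 553 W

T = 432.4 °C + 273 = 705.4 K.
Area A = 0.335 × 0.139 = 0.046565 m².
Net radiated power P_net = εσA(T⁴ − T₀⁴) = 0.874×5.670×10⁻⁸×0.046565×(705.4⁴ − 296.9⁴).
T⁴ − T₀⁴ = 2.47595×10¹¹ − 7.77035×10⁹ = 2.39825×10¹¹ K⁴, so P_net = 553 W.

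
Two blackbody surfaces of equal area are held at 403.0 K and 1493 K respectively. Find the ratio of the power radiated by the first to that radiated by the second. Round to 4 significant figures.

With equal areas, P₁/P₂ = (T₁/T₂)⁴ = (403.0/1493)⁴ = 5.309×10⁻³.

P₁/P₂ ≈ 5.309×10⁻³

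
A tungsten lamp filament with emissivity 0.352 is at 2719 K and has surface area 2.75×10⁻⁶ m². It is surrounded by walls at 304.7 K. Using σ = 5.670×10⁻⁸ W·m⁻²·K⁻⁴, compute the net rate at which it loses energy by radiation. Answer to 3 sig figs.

Net loss ≈ 3.00 W

Area A = 2.75×10⁻⁶ m².
Net radiated power P_net = εσA(T⁴ − T₀⁴) = 0.352×5.670×10⁻⁸×2.75×10⁻⁶×(2719⁴ − 304.7⁴).
T⁴ − T₀⁴ = 5.46559×10¹³ − 8.61965×10⁹ = 5.46473×10¹³ K⁴, so P_net = 3.00 W.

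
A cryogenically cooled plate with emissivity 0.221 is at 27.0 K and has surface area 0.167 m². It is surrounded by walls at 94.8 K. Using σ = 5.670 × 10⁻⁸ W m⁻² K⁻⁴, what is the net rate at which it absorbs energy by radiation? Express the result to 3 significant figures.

Net gain ≈ 0.168 W

Area A = 0.167 m².
Net radiated power P_net = εσA(T⁴ − T₀⁴) = 0.221×5.670×10⁻⁸×0.167×(27.0⁴ − 94.8⁴).
T⁴ − T₀⁴ = 5.31441×10⁵ − 8.07669×10⁷ = -8.02355×10⁷ K⁴, so P_net = -0.168 W — negative, meaning a net gain of 0.168 W.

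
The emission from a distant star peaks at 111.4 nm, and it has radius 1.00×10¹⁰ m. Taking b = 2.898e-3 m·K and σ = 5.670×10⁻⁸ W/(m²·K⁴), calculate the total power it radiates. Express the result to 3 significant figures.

P ≈ 3.26×10³¹ W

Wien's law: T = b/λ_max = 2.898×10⁻³/1.114×10⁻⁷ = 26014.4 K.
Surface area A = 4πR² = 4π(1.00×10¹⁰ m)² = 1.25664×10²¹ m².
Then P = σAT⁴ = 5.670×10⁻⁸×1.25664×10²¹×(26014.4)⁴ = 3.26×10³¹ W.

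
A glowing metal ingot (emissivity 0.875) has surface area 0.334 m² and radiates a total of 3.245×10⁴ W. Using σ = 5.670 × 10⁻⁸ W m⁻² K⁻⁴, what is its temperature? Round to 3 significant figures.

Area A = 0.334 m².
P = εσAT⁴ ⇒ T = (P/(εσA))^(1/4) = (3.245×10⁴/(0.875×5.670×10⁻⁸×0.334))^(1/4) = 1.18×10³ K.

T ≈ 1.18×10³ K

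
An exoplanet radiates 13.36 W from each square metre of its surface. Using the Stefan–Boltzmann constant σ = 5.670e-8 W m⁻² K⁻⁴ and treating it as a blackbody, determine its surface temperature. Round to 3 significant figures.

T ≈ 124 K

I = σT⁴, so T = (I/σ)^(1/4) = (13.36/(5.670×10⁻⁸))^(1/4) = 124 K.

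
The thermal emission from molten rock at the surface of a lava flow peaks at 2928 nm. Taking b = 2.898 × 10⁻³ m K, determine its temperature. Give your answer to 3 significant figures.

Wien's law gives T = b/λ_max = (2.898×10⁻³ m·K)/(2.928×10⁻⁶ m) = 990 K.

T ≈ 990 K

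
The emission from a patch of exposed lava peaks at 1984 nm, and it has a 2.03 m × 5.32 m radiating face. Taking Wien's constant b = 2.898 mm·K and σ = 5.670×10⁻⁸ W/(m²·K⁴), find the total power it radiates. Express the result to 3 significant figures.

Wien's law: T = b/λ_max = 2.898×10⁻³/1.984×10⁻⁶ = 1460.69 K.
Area A = 2.03 × 5.32 = 10.7996 m².
Then P = σAT⁴ = 5.670×10⁻⁸×10.7996×(1460.69)⁴ = 2.79×10⁶ W.

P ≈ 2.79×10⁶ W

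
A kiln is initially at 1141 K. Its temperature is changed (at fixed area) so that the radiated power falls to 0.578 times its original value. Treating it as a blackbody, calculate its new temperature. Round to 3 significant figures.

P ∝ T⁴, so T₂/T₁ = (P₂/P₁)^(1/4) = (0.578)^(1/4) = 0.871931.
T₂ = 1141 × 0.871931 = 995 K.

T₂ ≈ 995 K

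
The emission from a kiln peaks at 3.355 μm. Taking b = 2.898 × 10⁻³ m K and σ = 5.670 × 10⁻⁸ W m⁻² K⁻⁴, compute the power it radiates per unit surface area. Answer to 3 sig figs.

Wien's law: T = b/λ_max = 2.898×10⁻³/3.355×10⁻⁶ = 863.785 K.
Then I = σT⁴ = 5.670×10⁻⁸×(863.785)⁴ = 3.16×10⁴ W/m².

I ≈ 3.16×10⁴ W/m²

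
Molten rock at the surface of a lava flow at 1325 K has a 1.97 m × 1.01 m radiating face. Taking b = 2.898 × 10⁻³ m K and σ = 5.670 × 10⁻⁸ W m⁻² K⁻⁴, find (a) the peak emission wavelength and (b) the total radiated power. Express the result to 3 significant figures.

λ_max ≈ 2.19×10³ nm; P ≈ 3.48×10⁵ W

(a) λ_max = b/T = 2.898×10⁻³/1325 = 2.187×10⁻⁶ m = 2.19×10³ nm.
Area A = 1.97 × 1.01 = 1.9897 m².
(b) P = σAT⁴ = 5.670×10⁻⁸×1.9897×(1325)⁴ = 3.48×10⁵ W.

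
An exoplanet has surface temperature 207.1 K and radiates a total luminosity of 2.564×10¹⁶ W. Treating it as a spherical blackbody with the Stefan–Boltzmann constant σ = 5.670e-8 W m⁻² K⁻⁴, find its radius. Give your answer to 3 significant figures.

R ≈ 4.42×10⁶ m

L = 4πR²σT⁴ ⇒ R = √(L/(4πσT⁴)).
σT⁴ = 104.305 W/m², so R = √(2.564×10¹⁶/(4π×104.305)) = 4.42×10⁶ m.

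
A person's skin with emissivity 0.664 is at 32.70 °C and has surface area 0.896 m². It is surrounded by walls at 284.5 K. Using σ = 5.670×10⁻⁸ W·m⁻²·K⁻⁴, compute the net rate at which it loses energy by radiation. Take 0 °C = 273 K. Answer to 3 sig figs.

T = 32.70 °C + 273 = 305.70 K.
Area A = 0.896 m².
Net radiated power P_net = εσA(T⁴ − T₀⁴) = 0.664×5.670×10⁻⁸×0.896×(305.70⁴ − 284.5⁴).
T⁴ − T₀⁴ = 8.73337×10⁹ − 6.55132×10⁹ = 2.18205×10⁹ K⁴, so P_net = 73.6 W.

Net loss ≈ 73.6 W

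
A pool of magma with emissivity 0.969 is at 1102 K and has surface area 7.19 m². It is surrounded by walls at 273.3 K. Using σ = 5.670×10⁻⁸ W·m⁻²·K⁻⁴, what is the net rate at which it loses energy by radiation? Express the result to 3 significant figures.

Area A = 7.19 m².
Net radiated power P_net = εσA(T⁴ − T₀⁴) = 0.969×5.670×10⁻⁸×7.19×(1102⁴ − 273.3⁴).
T⁴ − T₀⁴ = 1.47478×10¹² − 5.57903×10⁹ = 1.46920×10¹² K⁴, so P_net = 5.80×10⁵ W.

Net loss ≈ 5.80×10⁵ W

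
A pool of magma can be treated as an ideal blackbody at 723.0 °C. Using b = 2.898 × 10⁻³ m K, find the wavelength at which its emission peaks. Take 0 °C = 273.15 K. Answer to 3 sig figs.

λ_max ≈ 2.91×10³ nm

T = 723.0 °C + 273.15 = 996.15 K.
Wien's displacement law: λ_max = b/T = (2.898×10⁻³ m·K)/(996.15 K) = 2.909×10⁻⁶ m.
That is 2.91×10³ nm, in the infrared range.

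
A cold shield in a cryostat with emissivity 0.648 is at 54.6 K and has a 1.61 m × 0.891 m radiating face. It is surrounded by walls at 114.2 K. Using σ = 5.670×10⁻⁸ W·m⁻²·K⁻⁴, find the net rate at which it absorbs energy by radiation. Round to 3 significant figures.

Net gain ≈ 8.50 W

Area A = 1.61 × 0.891 = 1.43451 m².
Net radiated power P_net = εσA(T⁴ − T₀⁴) = 0.648×5.670×10⁻⁸×1.43451×(54.6⁴ − 114.2⁴).
T⁴ − T₀⁴ = 8.88731×10⁶ − 1.70084×10⁸ = -1.61197×10⁸ K⁴, so P_net = -8.50 W — negative, meaning a net gain of 8.50 W.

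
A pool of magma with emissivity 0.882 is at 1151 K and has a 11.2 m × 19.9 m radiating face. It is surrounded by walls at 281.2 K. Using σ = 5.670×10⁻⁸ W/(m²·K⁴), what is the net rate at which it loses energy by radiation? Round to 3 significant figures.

Area A = 11.2 × 19.9 = 222.88 m².
Net radiated power P_net = εσA(T⁴ − T₀⁴) = 0.882×5.670×10⁻⁸×222.88×(1151⁴ − 281.2⁴).
T⁴ − T₀⁴ = 1.75510×10¹² − 6.25261×10⁹ = 1.74885×10¹² K⁴, so P_net = 1.95×10⁷ W.

Net loss ≈ 1.95×10⁷ W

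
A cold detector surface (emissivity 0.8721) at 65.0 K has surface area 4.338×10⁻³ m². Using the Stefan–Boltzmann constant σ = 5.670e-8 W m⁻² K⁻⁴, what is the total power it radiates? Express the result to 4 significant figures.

P ≈ 3.829×10⁻³ W

Area A = 4.338×10⁻³ m².
P = εσAT⁴ = 0.8721 × 5.670×10⁻⁸ × 4.338×10⁻³ × (65.0)⁴ = 3.829×10⁻³ W.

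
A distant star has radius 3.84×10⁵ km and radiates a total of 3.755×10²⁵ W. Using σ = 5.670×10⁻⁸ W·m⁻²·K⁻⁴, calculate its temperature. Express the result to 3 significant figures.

T ≈ 4.35×10³ K

Surface area A = 4πR² = 4π(3.84×10⁸ m)² = 1.85299×10¹⁸ m².
P = σAT⁴ ⇒ T = (P/(σA))^(1/4) = (3.755×10²⁵/(5.670×10⁻⁸×1.85299×10¹⁸))^(1/4) = 4.35×10³ K.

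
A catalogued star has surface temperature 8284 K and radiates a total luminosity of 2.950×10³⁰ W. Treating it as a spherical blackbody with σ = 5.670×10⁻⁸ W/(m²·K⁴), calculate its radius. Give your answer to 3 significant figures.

R ≈ 2.97×10¹⁰ m

L = 4πR²σT⁴ ⇒ R = √(L/(4πσT⁴)).
σT⁴ = 2.67020×10⁸ W/m², so R = √(2.950×10³⁰/(4π×2.67020×10⁸)) = 2.97×10¹⁰ m.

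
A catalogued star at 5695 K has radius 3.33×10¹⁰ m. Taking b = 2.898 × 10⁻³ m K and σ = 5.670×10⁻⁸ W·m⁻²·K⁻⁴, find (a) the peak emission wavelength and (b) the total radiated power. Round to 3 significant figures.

λ_max ≈ 509 nm; P ≈ 8.31×10²⁹ W

(a) λ_max = b/T = 2.898×10⁻³/5695 = 5.089×10⁻⁷ m = 509 nm.
Surface area A = 4πR² = 4π(3.33×10¹⁰ m)² = 1.39347×10²² m².
(b) P = σAT⁴ = 5.670×10⁻⁸×1.39347×10²²×(5695)⁴ = 8.31×10²⁹ W.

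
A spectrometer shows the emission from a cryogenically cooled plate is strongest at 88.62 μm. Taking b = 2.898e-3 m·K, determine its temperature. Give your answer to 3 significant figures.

Wien's law gives T = b/λ_max = (2.898×10⁻³ m·K)/(8.862×10⁻⁵ m) = 32.7 K.

T ≈ 32.7 K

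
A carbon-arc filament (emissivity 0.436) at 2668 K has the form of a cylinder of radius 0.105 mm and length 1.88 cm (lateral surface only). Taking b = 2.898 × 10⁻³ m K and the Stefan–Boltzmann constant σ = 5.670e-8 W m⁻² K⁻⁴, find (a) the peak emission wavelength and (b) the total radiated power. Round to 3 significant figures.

λ_max ≈ 1.09 μm; P ≈ 15.5 W

(a) λ_max = b/T = 2.898×10⁻³/2668 = 1.086×10⁻⁶ m = 1.09 μm.
Lateral area A = 2πrL = 2π×1.05×10⁻⁴×0.0188 = 1.24030×10⁻⁵ m².
(b) P = εσAT⁴ = 0.436×5.670×10⁻⁸×1.24030×10⁻⁵×(2668)⁴ = 15.5 W.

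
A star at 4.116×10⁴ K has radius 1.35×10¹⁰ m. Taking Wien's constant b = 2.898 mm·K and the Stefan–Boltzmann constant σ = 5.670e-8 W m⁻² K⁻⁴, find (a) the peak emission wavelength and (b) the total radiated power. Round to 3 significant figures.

(a) λ_max = b/T = 2.898×10⁻³/4.116×10⁴ = 7.041×10⁻⁸ m = 70.4 nm.
Surface area A = 4πR² = 4π(1.35×10¹⁰ m)² = 2.29022×10²¹ m².
(b) P = σAT⁴ = 5.670×10⁻⁸×2.29022×10²¹×(4.116×10⁴)⁴ = 3.73×10³² W.

λ_max ≈ 70.4 nm; P ≈ 3.73×10³² W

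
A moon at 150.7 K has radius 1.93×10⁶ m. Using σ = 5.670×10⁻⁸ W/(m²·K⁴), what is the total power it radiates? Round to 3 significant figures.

Surface area A = 4πR² = 4π(1.93×10⁶ m)² = 4.68085×10¹³ m².
P = σAT⁴ = 5.670×10⁻⁸ × 4.68085×10¹³ × (150.7)⁴ = 1.37×10¹⁵ W.

P ≈ 1.37×10¹⁵ W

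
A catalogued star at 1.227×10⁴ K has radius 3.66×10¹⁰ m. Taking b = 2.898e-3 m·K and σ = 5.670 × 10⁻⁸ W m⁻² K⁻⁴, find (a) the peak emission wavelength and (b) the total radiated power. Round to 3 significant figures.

(a) λ_max = b/T = 2.898×10⁻³/1.227×10⁴ = 2.362×10⁻⁷ m = 236 nm.
Surface area A = 4πR² = 4π(3.66×10¹⁰ m)² = 1.68334×10²² m².
(b) P = σAT⁴ = 5.670×10⁻⁸×1.68334×10²²×(1.227×10⁴)⁴ = 2.16×10³¹ W.

λ_max ≈ 236 nm; P ≈ 2.16×10³¹ W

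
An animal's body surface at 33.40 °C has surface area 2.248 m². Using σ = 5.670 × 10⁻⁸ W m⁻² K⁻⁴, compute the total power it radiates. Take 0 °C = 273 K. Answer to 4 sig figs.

P ≈ 1123 W

T = 33.40 °C + 273 = 306.40 K.
Area A = 2.248 m².
P = σAT⁴ = 5.670×10⁻⁸ × 2.248 × (306.40)⁴ = 1123 W.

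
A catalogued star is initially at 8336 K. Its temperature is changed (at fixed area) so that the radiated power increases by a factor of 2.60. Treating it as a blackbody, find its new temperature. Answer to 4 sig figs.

T₂ ≈ 1.059×10⁴ K

P ∝ T⁴, so T₂/T₁ = (P₂/P₁)^(1/4) = (2.60)^(1/4) = 1.26982.
T₂ = 8336 × 1.26982 = 1.059×10⁴ K.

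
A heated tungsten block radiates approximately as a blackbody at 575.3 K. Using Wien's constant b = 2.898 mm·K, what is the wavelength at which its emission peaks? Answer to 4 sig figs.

λ_max ≈ 5.037 μm

Wien's displacement law: λ_max = b/T = (2.898×10⁻³ m·K)/(575.3 K) = 5.0374×10⁻⁶ m.
That is 5.037 μm, in the infrared range.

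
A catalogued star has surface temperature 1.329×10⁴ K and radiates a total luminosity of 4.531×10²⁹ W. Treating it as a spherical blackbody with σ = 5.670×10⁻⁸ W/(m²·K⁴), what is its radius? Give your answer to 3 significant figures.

R ≈ 4.51×10⁹ m

L = 4πR²σT⁴ ⇒ R = √(L/(4πσT⁴)).
σT⁴ = 1.76882×10⁹ W/m², so R = √(4.531×10²⁹/(4π×1.76882×10⁹)) = 4.51×10⁹ m.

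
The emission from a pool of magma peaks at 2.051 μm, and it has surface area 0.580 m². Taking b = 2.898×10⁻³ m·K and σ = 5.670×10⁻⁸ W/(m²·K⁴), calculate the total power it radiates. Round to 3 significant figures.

Wien's law: T = b/λ_max = 2.898×10⁻³/2.051×10⁻⁶ = 1412.97 K.
Area A = 0.580 m².
Then P = σAT⁴ = 5.670×10⁻⁸×0.580×(1412.97)⁴ = 1.31×10⁵ W.

P ≈ 1.31×10⁵ W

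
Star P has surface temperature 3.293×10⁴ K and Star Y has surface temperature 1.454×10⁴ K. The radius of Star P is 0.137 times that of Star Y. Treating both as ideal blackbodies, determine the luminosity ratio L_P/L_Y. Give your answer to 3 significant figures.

L_P/L_Y ≈ 0.494

L ∝ R²T⁴, so L_P/L_Y = (R_P/R_Y)²(T_P/T_Y)⁴ = (0.137)² × (3.293×10⁴/1.454×10⁴)⁴ = 0.018769 × 26.3093 = 0.494.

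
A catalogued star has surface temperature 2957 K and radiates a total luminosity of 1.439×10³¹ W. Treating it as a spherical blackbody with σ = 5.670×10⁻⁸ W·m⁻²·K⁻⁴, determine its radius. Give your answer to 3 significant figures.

L = 4πR²σT⁴ ⇒ R = √(L/(4πσT⁴)).
σT⁴ = 4.33499×10⁶ W/m², so R = √(1.439×10³¹/(4π×4.33499×10⁶)) = 5.14×10¹¹ m.

R ≈ 5.14×10¹¹ m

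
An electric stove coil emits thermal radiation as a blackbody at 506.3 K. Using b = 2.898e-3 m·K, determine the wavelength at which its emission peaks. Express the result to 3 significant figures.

λ_max ≈ 5.72 μm

Wien's displacement law: λ_max = b/T = (2.898×10⁻³ m·K)/(506.3 K) = 5.724×10⁻⁶ m.
That is 5.72 μm, in the infrared range.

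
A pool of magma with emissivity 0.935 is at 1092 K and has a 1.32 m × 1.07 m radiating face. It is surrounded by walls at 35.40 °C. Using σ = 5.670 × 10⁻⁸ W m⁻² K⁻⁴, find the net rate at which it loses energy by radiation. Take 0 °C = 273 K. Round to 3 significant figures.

Net loss ≈ 1.06×10⁵ W

Surroundings: T = 35.40 °C + 273 = 308.40 K.
Area A = 1.32 × 1.07 = 1.4124 m².
Net radiated power P_net = εσA(T⁴ − T₀⁴) = 0.935×5.670×10⁻⁸×1.4124×(1092⁴ − 308.40⁴).
T⁴ − T₀⁴ = 1.42197×10¹² − 9.04602×10⁹ = 1.41292×10¹² K⁴, so P_net = 1.06×10⁵ W.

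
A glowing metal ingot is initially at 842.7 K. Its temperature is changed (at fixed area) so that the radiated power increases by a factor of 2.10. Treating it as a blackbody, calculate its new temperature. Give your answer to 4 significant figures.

T₂ ≈ 1014 K

P ∝ T⁴, so T₂/T₁ = (P₂/P₁)^(1/4) = (2.10)^(1/4) = 1.20380.
T₂ = 842.7 × 1.20380 = 1014 K.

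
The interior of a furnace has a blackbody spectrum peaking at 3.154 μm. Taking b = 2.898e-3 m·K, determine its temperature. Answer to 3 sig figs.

T ≈ 919 K

Wien's law gives T = b/λ_max = (2.898×10⁻³ m·K)/(3.154×10⁻⁶ m) = 919 K.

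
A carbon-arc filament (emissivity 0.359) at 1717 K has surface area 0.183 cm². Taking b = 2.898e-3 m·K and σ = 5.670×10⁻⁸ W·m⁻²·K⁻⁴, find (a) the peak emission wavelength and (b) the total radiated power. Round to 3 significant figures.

(a) λ_max = b/T = 2.898×10⁻³/1717 = 1.688×10⁻⁶ m = 1.69×10³ nm.
Area A = 0.183 cm² = 1.83×10⁻⁵ m².
(b) P = εσAT⁴ = 0.359×5.670×10⁻⁸×1.83×10⁻⁵×(1717)⁴ = 3.24 W.

λ_max ≈ 1.69×10³ nm; P ≈ 3.24 W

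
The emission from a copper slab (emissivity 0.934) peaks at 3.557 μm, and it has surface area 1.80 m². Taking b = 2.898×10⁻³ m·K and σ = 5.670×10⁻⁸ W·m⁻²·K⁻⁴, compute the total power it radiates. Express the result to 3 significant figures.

Wien's law: T = b/λ_max = 2.898×10⁻³/3.557×10⁻⁶ = 814.732 K.
Area A = 1.80 m².
Then P = εσAT⁴ = 0.934×5.670×10⁻⁸×1.80×(814.732)⁴ = 4.20×10⁴ W.

P ≈ 4.20×10⁴ W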